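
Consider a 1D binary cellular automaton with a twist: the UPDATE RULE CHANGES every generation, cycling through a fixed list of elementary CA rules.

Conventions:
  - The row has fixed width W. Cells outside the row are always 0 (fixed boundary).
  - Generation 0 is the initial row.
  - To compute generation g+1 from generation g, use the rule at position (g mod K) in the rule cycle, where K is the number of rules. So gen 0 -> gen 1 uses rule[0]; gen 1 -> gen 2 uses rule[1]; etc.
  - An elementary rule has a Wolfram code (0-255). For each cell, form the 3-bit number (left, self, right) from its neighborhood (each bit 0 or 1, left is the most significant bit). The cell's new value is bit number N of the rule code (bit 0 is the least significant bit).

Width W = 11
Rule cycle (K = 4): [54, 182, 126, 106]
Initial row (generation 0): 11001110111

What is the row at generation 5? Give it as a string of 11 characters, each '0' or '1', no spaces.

Gen 0: 11001110111
Gen 1 (rule 54): 00110001000
Gen 2 (rule 182): 01001011100
Gen 3 (rule 126): 11111110110
Gen 4 (rule 106): 10000011110
Gen 5 (rule 54): 11000100001

Answer: 11000100001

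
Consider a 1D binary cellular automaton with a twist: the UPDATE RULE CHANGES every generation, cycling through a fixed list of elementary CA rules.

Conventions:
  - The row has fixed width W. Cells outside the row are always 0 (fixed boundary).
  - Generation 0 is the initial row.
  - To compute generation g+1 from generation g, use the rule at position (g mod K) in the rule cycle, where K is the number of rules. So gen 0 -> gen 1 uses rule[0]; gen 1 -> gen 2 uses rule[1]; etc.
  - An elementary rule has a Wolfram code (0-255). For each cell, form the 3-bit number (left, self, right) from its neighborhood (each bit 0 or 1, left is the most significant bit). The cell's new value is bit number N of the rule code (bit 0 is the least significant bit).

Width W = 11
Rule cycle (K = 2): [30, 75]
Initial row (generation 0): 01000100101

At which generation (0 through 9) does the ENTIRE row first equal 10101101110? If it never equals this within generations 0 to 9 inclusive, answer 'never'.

Answer: 3

Derivation:
Gen 0: 01000100101
Gen 1 (rule 30): 11101111101
Gen 2 (rule 75): 10101000100
Gen 3 (rule 30): 10101101110
Gen 4 (rule 75): 00001101010
Gen 5 (rule 30): 00011001011
Gen 6 (rule 75): 11111010011
Gen 7 (rule 30): 10000011110
Gen 8 (rule 75): 00111110010
Gen 9 (rule 30): 01100001111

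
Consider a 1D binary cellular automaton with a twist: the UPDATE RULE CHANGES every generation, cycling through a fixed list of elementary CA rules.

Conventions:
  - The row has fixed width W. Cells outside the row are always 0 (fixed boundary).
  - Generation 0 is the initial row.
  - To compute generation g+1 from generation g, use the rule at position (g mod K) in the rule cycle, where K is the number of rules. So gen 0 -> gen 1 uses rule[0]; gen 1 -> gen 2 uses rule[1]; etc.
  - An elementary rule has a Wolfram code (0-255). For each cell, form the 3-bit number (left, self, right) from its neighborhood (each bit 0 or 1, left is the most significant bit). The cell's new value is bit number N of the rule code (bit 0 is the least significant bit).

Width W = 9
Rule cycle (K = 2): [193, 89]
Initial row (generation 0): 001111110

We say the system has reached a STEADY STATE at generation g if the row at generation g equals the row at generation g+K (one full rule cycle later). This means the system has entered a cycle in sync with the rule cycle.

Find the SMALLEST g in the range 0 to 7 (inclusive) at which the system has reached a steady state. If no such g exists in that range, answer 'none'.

Answer: none

Derivation:
Gen 0: 001111110
Gen 1 (rule 193): 100111110
Gen 2 (rule 89): 010100011
Gen 3 (rule 193): 000001001
Gen 4 (rule 89): 111100100
Gen 5 (rule 193): 011100001
Gen 6 (rule 89): 010111100
Gen 7 (rule 193): 000011101
Gen 8 (rule 89): 111010100
Gen 9 (rule 193): 011000001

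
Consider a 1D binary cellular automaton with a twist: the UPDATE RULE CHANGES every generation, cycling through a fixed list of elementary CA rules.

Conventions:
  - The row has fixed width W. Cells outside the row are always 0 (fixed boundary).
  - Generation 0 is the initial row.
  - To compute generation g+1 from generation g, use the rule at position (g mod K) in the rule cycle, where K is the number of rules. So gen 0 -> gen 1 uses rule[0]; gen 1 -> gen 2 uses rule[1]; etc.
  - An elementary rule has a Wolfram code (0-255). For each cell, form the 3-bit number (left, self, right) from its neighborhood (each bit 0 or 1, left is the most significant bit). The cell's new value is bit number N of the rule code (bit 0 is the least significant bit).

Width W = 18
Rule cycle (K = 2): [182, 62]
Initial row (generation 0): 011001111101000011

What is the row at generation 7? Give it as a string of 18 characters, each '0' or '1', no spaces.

Gen 0: 011001111101000011
Gen 1 (rule 182): 100110111011100100
Gen 2 (rule 62): 111101100110011110
Gen 3 (rule 182): 011010011001101101
Gen 4 (rule 62): 110111110111011011
Gen 5 (rule 182): 001011101010100100
Gen 6 (rule 62): 011110011111111110
Gen 7 (rule 182): 101101101111111101

Answer: 101101101111111101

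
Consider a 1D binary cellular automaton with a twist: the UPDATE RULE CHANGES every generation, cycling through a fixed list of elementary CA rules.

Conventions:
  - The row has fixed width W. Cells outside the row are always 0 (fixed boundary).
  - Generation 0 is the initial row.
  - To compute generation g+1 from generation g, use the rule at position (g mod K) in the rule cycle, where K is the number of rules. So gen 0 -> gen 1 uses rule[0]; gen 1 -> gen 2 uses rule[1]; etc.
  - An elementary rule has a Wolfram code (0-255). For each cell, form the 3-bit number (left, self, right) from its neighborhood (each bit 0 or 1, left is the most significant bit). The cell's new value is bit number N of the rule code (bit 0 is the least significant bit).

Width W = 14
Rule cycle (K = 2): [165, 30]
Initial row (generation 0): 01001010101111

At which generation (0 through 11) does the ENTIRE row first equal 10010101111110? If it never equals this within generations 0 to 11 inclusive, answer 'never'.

Answer: never

Derivation:
Gen 0: 01001010101111
Gen 1 (rule 165): 01001111110110
Gen 2 (rule 30): 11111000000101
Gen 3 (rule 165): 01110011110111
Gen 4 (rule 30): 11001110000100
Gen 5 (rule 165): 00000100110101
Gen 6 (rule 30): 00001111100101
Gen 7 (rule 165): 11100111000111
Gen 8 (rule 30): 10011100101100
Gen 9 (rule 165): 10001000110001
Gen 10 (rule 30): 11011101101011
Gen 11 (rule 165): 00101010011100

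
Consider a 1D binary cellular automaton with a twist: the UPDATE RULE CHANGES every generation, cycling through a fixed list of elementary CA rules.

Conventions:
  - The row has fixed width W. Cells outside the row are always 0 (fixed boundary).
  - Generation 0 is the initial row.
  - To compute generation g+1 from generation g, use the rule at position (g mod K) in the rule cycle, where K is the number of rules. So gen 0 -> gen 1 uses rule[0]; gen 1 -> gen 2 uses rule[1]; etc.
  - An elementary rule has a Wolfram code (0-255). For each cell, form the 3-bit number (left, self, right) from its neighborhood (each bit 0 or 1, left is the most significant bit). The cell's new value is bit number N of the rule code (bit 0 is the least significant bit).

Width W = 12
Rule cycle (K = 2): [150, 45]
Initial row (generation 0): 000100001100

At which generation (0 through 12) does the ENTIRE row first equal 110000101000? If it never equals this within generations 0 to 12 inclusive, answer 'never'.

Answer: never

Derivation:
Gen 0: 000100001100
Gen 1 (rule 150): 001110010010
Gen 2 (rule 45): 101000010010
Gen 3 (rule 150): 101100111111
Gen 4 (rule 45): 111000100000
Gen 5 (rule 150): 010101110000
Gen 6 (rule 45): 011111000111
Gen 7 (rule 150): 101110101010
Gen 8 (rule 45): 111001111110
Gen 9 (rule 150): 010110111101
Gen 10 (rule 45): 011101100011
Gen 11 (rule 150): 101000010100
Gen 12 (rule 45): 111011011101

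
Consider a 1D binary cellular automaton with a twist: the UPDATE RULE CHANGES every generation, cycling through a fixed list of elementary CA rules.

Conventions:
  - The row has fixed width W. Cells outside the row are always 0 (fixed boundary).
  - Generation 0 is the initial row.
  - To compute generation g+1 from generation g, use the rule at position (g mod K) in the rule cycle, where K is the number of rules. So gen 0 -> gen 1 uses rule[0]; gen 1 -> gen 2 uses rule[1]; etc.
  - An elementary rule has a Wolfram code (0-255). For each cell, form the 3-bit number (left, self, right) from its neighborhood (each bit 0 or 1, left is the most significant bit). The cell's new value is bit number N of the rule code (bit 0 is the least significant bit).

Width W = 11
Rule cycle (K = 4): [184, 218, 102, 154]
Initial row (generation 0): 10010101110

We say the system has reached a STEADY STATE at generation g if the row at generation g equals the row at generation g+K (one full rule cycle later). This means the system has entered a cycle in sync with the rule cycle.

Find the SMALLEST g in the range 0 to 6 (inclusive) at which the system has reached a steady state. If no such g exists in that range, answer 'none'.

Answer: none

Derivation:
Gen 0: 10010101110
Gen 1 (rule 184): 01001011101
Gen 2 (rule 218): 10110011100
Gen 3 (rule 102): 11010100100
Gen 4 (rule 154): 10000011010
Gen 5 (rule 184): 01000010101
Gen 6 (rule 218): 10100100000
Gen 7 (rule 102): 11101100000
Gen 8 (rule 154): 11001010000
Gen 9 (rule 184): 10100101000
Gen 10 (rule 218): 00011000100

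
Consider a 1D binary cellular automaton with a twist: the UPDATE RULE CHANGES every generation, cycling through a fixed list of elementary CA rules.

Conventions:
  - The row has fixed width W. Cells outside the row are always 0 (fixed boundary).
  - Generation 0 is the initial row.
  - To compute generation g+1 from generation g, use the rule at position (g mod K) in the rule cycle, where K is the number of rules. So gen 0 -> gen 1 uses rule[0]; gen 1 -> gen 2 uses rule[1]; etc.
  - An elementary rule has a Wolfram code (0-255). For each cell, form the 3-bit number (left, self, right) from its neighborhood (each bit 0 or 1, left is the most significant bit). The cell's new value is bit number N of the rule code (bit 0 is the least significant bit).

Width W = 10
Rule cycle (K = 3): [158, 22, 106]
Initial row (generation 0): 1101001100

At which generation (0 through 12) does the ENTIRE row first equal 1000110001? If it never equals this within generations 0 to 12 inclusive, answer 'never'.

Gen 0: 1101001100
Gen 1 (rule 158): 1001111010
Gen 2 (rule 22): 1110000011
Gen 3 (rule 106): 1010000111
Gen 4 (rule 158): 1011001110
Gen 5 (rule 22): 1000110001
Gen 6 (rule 106): 0001110010
Gen 7 (rule 158): 0011101111
Gen 8 (rule 22): 0100000000
Gen 9 (rule 106): 1000000000
Gen 10 (rule 158): 1100000000
Gen 11 (rule 22): 0010000000
Gen 12 (rule 106): 0100000000

Answer: 5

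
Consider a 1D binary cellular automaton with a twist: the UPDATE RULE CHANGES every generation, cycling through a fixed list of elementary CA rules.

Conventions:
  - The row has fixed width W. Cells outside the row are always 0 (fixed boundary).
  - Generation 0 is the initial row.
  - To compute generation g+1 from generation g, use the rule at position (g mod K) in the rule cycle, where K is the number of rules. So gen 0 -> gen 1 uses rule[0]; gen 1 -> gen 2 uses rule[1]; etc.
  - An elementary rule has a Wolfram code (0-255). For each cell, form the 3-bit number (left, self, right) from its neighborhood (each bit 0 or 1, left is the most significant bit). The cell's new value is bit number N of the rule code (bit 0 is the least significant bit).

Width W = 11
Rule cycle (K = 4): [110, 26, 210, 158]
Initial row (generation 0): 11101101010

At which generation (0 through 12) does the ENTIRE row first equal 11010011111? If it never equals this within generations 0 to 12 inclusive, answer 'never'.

Answer: never

Derivation:
Gen 0: 11101101010
Gen 1 (rule 110): 10111111110
Gen 2 (rule 26): 00100000001
Gen 3 (rule 210): 01010000010
Gen 4 (rule 158): 11011000111
Gen 5 (rule 110): 11111001101
Gen 6 (rule 26): 10000111000
Gen 7 (rule 210): 01001011100
Gen 8 (rule 158): 11111011010
Gen 9 (rule 110): 10001111110
Gen 10 (rule 26): 01011000001
Gen 11 (rule 210): 10001100010
Gen 12 (rule 158): 11011010111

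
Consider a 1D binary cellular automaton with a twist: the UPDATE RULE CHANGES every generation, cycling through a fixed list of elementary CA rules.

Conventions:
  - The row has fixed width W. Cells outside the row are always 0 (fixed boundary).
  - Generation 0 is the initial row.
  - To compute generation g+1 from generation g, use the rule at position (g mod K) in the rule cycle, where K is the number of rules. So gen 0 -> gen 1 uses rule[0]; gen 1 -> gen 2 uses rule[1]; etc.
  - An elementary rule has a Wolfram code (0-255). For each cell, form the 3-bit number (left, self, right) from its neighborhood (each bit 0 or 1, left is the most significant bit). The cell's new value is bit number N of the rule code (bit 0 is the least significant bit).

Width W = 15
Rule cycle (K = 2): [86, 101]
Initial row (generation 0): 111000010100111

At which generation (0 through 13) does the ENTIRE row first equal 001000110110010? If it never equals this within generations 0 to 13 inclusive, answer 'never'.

Gen 0: 111000010100111
Gen 1 (rule 86): 001100110111001
Gen 2 (rule 101): 100100011001001
Gen 3 (rule 86): 111110101111111
Gen 4 (rule 101): 000011110000001
Gen 5 (rule 86): 000100011000011
Gen 6 (rule 101): 110101001011001
Gen 7 (rule 86): 010101111001111
Gen 8 (rule 101): 011110001000001
Gen 9 (rule 86): 100011011100011
Gen 10 (rule 101): 101001100101001
Gen 11 (rule 86): 101110111101111
Gen 12 (rule 101): 110011000110001
Gen 13 (rule 86): 011101101011011

Answer: never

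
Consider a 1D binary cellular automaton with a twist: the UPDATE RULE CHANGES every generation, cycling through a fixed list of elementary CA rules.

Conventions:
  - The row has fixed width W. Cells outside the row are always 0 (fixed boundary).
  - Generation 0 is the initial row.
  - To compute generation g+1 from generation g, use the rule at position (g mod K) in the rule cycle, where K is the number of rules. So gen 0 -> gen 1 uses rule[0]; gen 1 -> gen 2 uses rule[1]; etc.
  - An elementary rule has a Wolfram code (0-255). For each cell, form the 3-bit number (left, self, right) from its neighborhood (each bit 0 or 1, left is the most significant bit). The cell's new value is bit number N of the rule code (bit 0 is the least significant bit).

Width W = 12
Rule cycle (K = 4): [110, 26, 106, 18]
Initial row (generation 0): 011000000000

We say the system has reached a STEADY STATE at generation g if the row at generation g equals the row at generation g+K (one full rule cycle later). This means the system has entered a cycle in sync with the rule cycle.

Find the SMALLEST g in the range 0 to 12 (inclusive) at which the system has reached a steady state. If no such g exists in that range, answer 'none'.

Answer: none

Derivation:
Gen 0: 011000000000
Gen 1 (rule 110): 111000000000
Gen 2 (rule 26): 100100000000
Gen 3 (rule 106): 001000000000
Gen 4 (rule 18): 010100000000
Gen 5 (rule 110): 111100000000
Gen 6 (rule 26): 100010000000
Gen 7 (rule 106): 000100000000
Gen 8 (rule 18): 001010000000
Gen 9 (rule 110): 011110000000
Gen 10 (rule 26): 110001000000
Gen 11 (rule 106): 110010000000
Gen 12 (rule 18): 001101000000
Gen 13 (rule 110): 011111000000
Gen 14 (rule 26): 110000100000
Gen 15 (rule 106): 110001000000
Gen 16 (rule 18): 001010100000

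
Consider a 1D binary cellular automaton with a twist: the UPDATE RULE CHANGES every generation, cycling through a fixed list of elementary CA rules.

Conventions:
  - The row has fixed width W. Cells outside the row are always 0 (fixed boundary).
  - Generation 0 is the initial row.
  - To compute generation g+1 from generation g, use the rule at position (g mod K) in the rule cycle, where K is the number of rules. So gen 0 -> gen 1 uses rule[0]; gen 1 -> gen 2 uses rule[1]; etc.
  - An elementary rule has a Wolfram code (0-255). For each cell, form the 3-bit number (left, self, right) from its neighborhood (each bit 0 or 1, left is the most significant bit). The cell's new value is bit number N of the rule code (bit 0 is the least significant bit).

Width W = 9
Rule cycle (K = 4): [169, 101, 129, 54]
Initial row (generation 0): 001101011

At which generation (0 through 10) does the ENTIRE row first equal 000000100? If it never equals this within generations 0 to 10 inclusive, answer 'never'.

Gen 0: 001101011
Gen 1 (rule 169): 101010110
Gen 2 (rule 101): 111111010
Gen 3 (rule 129): 011110000
Gen 4 (rule 54): 100001000
Gen 5 (rule 169): 001100011
Gen 6 (rule 101): 100101001
Gen 7 (rule 129): 000000000
Gen 8 (rule 54): 000000000
Gen 9 (rule 169): 111111111
Gen 10 (rule 101): 000000001

Answer: never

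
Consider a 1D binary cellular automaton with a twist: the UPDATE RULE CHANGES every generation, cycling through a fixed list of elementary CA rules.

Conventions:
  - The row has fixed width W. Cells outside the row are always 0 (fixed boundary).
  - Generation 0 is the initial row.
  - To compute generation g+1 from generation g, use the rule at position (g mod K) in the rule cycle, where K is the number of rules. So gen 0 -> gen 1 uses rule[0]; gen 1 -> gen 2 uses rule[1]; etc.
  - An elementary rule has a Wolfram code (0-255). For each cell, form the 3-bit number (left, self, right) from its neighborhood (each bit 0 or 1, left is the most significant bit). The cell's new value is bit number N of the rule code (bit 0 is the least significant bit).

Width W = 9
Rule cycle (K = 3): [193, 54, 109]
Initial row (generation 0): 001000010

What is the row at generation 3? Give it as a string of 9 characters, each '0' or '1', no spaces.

Answer: 111100101

Derivation:
Gen 0: 001000010
Gen 1 (rule 193): 100011000
Gen 2 (rule 54): 110100100
Gen 3 (rule 109): 111100101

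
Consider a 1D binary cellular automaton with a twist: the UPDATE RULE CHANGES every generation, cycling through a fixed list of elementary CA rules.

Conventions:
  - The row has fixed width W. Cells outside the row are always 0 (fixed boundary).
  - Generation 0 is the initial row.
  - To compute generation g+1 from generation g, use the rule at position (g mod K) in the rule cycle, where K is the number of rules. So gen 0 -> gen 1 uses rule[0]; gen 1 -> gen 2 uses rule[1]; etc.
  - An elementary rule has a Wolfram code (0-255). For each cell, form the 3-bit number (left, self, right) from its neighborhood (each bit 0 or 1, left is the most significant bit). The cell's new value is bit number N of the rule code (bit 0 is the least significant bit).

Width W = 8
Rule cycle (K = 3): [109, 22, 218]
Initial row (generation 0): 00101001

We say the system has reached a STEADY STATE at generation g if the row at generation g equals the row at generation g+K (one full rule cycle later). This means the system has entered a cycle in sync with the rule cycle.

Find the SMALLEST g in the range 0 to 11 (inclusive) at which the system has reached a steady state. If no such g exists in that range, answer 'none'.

Gen 0: 00101001
Gen 1 (rule 109): 10111001
Gen 2 (rule 22): 10000111
Gen 3 (rule 218): 01001111
Gen 4 (rule 109): 01001001
Gen 5 (rule 22): 11111111
Gen 6 (rule 218): 11111111
Gen 7 (rule 109): 10000001
Gen 8 (rule 22): 11000011
Gen 9 (rule 218): 11100111
Gen 10 (rule 109): 10100101
Gen 11 (rule 22): 10111101
Gen 12 (rule 218): 00111100
Gen 13 (rule 109): 10100101
Gen 14 (rule 22): 10111101

Answer: 10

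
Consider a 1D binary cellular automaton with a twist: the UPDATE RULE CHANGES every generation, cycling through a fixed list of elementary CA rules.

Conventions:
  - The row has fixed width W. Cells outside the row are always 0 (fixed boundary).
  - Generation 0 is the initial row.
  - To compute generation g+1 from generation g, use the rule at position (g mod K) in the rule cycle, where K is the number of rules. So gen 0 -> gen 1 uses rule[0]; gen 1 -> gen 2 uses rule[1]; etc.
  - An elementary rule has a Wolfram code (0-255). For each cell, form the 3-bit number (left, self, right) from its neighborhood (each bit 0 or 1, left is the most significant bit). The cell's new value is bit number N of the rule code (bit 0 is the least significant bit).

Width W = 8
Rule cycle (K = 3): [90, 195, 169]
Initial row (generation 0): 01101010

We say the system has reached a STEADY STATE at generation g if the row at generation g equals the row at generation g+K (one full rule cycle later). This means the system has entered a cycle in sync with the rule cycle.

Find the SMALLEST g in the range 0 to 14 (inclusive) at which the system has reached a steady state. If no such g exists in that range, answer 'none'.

Gen 0: 01101010
Gen 1 (rule 90): 11100001
Gen 2 (rule 195): 01101110
Gen 3 (rule 169): 01011100
Gen 4 (rule 90): 10010110
Gen 5 (rule 195): 00100010
Gen 6 (rule 169): 10001000
Gen 7 (rule 90): 01010100
Gen 8 (rule 195): 10000001
Gen 9 (rule 169): 00111100
Gen 10 (rule 90): 01100110
Gen 11 (rule 195): 10101010
Gen 12 (rule 169): 01010100
Gen 13 (rule 90): 10000010
Gen 14 (rule 195): 00111100
Gen 15 (rule 169): 10111001
Gen 16 (rule 90): 00101110
Gen 17 (rule 195): 11000110

Answer: none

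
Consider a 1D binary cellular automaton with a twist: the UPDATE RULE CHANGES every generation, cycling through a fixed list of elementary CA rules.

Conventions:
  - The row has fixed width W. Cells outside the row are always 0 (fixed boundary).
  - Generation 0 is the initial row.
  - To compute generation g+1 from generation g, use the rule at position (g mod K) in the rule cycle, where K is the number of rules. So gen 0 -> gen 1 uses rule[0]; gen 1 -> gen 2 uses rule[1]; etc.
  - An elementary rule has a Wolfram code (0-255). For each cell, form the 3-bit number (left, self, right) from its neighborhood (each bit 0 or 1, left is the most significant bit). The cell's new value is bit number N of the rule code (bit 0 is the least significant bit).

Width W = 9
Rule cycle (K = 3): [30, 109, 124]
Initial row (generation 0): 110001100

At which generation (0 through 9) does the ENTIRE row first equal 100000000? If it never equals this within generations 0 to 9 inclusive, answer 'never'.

Answer: 7

Derivation:
Gen 0: 110001100
Gen 1 (rule 30): 101011010
Gen 2 (rule 109): 111111110
Gen 3 (rule 124): 100000011
Gen 4 (rule 30): 110000110
Gen 5 (rule 109): 110110110
Gen 6 (rule 124): 111111111
Gen 7 (rule 30): 100000000
Gen 8 (rule 109): 101111111
Gen 9 (rule 124): 111000001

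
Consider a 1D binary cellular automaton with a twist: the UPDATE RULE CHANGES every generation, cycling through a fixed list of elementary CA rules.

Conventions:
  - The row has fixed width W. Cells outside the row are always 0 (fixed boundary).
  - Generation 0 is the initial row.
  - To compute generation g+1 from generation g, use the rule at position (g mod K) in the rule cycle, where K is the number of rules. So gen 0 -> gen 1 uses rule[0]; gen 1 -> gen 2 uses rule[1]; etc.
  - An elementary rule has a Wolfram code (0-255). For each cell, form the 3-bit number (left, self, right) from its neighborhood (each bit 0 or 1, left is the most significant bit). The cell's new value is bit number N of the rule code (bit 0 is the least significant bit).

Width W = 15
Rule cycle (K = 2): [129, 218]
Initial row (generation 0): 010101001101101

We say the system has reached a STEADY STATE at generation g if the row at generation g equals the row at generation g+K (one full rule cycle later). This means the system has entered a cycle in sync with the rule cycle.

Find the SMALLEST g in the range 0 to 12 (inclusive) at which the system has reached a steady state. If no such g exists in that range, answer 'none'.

Gen 0: 010101001101101
Gen 1 (rule 129): 000000000000000
Gen 2 (rule 218): 000000000000000
Gen 3 (rule 129): 111111111111111
Gen 4 (rule 218): 111111111111111
Gen 5 (rule 129): 011111111111110
Gen 6 (rule 218): 111111111111111
Gen 7 (rule 129): 011111111111110
Gen 8 (rule 218): 111111111111111
Gen 9 (rule 129): 011111111111110
Gen 10 (rule 218): 111111111111111
Gen 11 (rule 129): 011111111111110
Gen 12 (rule 218): 111111111111111
Gen 13 (rule 129): 011111111111110
Gen 14 (rule 218): 111111111111111

Answer: 4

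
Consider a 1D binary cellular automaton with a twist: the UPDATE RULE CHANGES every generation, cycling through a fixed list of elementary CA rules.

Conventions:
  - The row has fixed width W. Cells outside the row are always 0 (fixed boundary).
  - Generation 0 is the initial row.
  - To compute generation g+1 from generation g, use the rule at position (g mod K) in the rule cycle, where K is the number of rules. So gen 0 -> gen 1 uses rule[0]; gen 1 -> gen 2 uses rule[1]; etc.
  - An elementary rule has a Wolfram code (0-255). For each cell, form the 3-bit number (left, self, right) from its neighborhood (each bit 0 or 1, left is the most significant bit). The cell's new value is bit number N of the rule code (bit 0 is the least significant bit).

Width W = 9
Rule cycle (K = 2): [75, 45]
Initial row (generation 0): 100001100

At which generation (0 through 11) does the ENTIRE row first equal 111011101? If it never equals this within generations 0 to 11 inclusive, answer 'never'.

Answer: 8

Derivation:
Gen 0: 100001100
Gen 1 (rule 75): 001111101
Gen 2 (rule 45): 101000011
Gen 3 (rule 75): 000011111
Gen 4 (rule 45): 111010000
Gen 5 (rule 75): 101000111
Gen 6 (rule 45): 111010100
Gen 7 (rule 75): 101000001
Gen 8 (rule 45): 111011101
Gen 9 (rule 75): 101010100
Gen 10 (rule 45): 111111101
Gen 11 (rule 75): 100000100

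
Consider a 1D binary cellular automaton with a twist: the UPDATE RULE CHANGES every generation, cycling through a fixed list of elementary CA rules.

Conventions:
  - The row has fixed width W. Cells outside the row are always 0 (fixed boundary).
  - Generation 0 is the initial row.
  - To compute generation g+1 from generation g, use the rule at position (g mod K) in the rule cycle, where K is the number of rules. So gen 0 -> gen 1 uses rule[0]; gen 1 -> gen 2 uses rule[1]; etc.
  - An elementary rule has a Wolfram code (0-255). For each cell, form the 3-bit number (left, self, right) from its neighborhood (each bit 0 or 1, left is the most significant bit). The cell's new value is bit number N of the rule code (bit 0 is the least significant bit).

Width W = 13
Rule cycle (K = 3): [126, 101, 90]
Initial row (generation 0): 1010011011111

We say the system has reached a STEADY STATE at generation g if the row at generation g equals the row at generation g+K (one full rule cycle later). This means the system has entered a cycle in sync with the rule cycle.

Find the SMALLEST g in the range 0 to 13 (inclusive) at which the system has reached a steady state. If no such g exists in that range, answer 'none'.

Gen 0: 1010011011111
Gen 1 (rule 126): 1111111110001
Gen 2 (rule 101): 0000000010101
Gen 3 (rule 90): 0000000100000
Gen 4 (rule 126): 0000001110000
Gen 5 (rule 101): 1111100010111
Gen 6 (rule 90): 1000110100101
Gen 7 (rule 126): 1101111111111
Gen 8 (rule 101): 0110000000001
Gen 9 (rule 90): 1111000000010
Gen 10 (rule 126): 1001100000111
Gen 11 (rule 101): 1000101110001
Gen 12 (rule 90): 0101001011010
Gen 13 (rule 126): 1111111111111
Gen 14 (rule 101): 0000000000001
Gen 15 (rule 90): 0000000000010
Gen 16 (rule 126): 0000000000111

Answer: none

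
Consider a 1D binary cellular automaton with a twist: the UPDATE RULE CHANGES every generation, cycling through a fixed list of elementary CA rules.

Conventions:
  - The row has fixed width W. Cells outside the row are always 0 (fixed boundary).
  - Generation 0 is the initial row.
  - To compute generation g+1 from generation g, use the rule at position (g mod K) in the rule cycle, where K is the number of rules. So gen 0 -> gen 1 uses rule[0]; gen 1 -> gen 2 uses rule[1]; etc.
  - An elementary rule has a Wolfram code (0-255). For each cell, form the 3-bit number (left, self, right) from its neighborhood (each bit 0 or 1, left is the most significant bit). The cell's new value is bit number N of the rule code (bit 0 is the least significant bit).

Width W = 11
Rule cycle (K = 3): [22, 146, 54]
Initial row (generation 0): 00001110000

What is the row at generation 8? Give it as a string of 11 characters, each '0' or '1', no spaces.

Answer: 00101010100

Derivation:
Gen 0: 00001110000
Gen 1 (rule 22): 00010001000
Gen 2 (rule 146): 00101010100
Gen 3 (rule 54): 01111111110
Gen 4 (rule 22): 10000000001
Gen 5 (rule 146): 01000000010
Gen 6 (rule 54): 11100000111
Gen 7 (rule 22): 00010001000
Gen 8 (rule 146): 00101010100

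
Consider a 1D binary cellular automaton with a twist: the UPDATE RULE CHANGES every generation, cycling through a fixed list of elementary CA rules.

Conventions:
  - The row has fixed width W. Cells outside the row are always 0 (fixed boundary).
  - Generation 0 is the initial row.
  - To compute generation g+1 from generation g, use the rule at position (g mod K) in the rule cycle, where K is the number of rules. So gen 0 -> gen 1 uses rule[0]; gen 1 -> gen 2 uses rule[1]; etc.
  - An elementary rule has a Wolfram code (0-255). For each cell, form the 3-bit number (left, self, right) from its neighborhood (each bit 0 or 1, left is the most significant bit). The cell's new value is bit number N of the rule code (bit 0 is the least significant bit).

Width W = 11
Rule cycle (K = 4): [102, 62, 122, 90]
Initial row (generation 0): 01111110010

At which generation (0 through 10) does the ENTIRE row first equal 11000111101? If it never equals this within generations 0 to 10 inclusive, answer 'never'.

Answer: 2

Derivation:
Gen 0: 01111110010
Gen 1 (rule 102): 10000010110
Gen 2 (rule 62): 11000111101
Gen 3 (rule 122): 11101100110
Gen 4 (rule 90): 10101111111
Gen 5 (rule 102): 11110000001
Gen 6 (rule 62): 10001000011
Gen 7 (rule 122): 01010100111
Gen 8 (rule 90): 10000011101
Gen 9 (rule 102): 10000100111
Gen 10 (rule 62): 11001111100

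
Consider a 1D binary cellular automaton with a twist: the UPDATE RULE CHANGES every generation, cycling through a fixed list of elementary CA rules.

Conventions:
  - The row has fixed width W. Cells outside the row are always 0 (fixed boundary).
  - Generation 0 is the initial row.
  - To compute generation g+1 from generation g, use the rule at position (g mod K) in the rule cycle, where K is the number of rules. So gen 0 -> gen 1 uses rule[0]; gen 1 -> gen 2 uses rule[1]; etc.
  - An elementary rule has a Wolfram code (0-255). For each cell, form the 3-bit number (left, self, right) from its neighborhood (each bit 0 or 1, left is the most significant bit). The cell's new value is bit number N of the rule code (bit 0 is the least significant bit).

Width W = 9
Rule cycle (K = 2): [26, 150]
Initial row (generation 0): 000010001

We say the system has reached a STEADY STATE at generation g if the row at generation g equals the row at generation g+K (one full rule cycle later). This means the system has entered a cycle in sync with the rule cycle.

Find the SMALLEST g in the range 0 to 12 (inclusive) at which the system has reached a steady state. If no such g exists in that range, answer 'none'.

Answer: none

Derivation:
Gen 0: 000010001
Gen 1 (rule 26): 000101010
Gen 2 (rule 150): 001101011
Gen 3 (rule 26): 011000010
Gen 4 (rule 150): 100100111
Gen 5 (rule 26): 011011100
Gen 6 (rule 150): 100001010
Gen 7 (rule 26): 010010001
Gen 8 (rule 150): 111111011
Gen 9 (rule 26): 100000010
Gen 10 (rule 150): 110000111
Gen 11 (rule 26): 101001100
Gen 12 (rule 150): 101110010
Gen 13 (rule 26): 001001101
Gen 14 (rule 150): 011110001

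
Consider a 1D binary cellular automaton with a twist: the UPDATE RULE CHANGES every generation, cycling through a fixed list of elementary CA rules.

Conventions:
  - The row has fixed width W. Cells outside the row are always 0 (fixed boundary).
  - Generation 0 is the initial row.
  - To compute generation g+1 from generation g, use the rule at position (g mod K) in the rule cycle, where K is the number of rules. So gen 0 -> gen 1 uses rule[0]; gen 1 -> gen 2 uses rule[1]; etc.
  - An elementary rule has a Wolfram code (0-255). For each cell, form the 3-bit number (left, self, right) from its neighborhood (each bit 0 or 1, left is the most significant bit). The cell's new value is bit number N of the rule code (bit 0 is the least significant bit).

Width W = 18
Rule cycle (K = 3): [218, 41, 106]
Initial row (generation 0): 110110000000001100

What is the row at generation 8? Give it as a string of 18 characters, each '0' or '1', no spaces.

Gen 0: 110110000000001100
Gen 1 (rule 218): 110111000000011110
Gen 2 (rule 41): 101100011111010000
Gen 3 (rule 106): 011100110001100000
Gen 4 (rule 218): 111111111011110000
Gen 5 (rule 41): 100000000110000111
Gen 6 (rule 106): 000000001110001101
Gen 7 (rule 218): 000000011111011100
Gen 8 (rule 41): 111111010000110001

Answer: 111111010000110001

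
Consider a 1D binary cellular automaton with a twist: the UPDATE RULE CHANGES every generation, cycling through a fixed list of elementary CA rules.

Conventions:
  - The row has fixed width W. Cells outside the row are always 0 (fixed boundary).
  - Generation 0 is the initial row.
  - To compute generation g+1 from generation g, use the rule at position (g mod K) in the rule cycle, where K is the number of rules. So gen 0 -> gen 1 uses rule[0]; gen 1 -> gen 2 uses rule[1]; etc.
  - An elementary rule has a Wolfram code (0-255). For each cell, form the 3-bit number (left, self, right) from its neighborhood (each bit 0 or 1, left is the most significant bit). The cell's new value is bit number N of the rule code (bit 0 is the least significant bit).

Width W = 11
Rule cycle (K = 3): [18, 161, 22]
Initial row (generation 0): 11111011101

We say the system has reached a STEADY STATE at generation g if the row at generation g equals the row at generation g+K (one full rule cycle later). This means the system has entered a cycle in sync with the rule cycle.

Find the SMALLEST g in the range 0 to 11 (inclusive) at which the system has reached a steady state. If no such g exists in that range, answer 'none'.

Answer: 1

Derivation:
Gen 0: 11111011101
Gen 1 (rule 18): 00000000000
Gen 2 (rule 161): 11111111111
Gen 3 (rule 22): 00000000000
Gen 4 (rule 18): 00000000000
Gen 5 (rule 161): 11111111111
Gen 6 (rule 22): 00000000000
Gen 7 (rule 18): 00000000000
Gen 8 (rule 161): 11111111111
Gen 9 (rule 22): 00000000000
Gen 10 (rule 18): 00000000000
Gen 11 (rule 161): 11111111111
Gen 12 (rule 22): 00000000000
Gen 13 (rule 18): 00000000000
Gen 14 (rule 161): 11111111111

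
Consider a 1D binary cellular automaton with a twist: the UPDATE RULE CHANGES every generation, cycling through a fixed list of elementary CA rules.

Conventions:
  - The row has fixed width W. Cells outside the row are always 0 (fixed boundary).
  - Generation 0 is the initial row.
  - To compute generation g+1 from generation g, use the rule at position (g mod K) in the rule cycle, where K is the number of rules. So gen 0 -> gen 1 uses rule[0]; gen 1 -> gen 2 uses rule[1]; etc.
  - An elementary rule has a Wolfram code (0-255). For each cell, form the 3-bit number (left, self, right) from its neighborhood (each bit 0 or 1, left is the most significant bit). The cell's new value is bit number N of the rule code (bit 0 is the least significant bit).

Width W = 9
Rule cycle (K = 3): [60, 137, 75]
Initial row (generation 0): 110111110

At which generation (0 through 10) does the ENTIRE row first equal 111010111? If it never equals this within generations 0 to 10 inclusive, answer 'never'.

Answer: never

Derivation:
Gen 0: 110111110
Gen 1 (rule 60): 101100001
Gen 2 (rule 137): 001001100
Gen 3 (rule 75): 110011101
Gen 4 (rule 60): 101010011
Gen 5 (rule 137): 000000010
Gen 6 (rule 75): 111111100
Gen 7 (rule 60): 100000010
Gen 8 (rule 137): 001111000
Gen 9 (rule 75): 111001011
Gen 10 (rule 60): 100101110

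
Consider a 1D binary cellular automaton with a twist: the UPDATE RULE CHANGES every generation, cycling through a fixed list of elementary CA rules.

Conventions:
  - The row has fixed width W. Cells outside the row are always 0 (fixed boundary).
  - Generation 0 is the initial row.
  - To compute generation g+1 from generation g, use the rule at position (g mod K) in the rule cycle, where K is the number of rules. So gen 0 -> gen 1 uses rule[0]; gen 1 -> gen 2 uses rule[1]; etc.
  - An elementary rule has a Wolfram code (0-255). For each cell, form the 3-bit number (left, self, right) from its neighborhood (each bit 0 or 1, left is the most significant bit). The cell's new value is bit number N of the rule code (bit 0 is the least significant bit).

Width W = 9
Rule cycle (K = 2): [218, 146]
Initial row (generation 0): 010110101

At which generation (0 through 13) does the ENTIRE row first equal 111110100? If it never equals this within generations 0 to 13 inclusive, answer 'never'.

Answer: 3

Derivation:
Gen 0: 010110101
Gen 1 (rule 218): 100110000
Gen 2 (rule 146): 011001000
Gen 3 (rule 218): 111110100
Gen 4 (rule 146): 011100010
Gen 5 (rule 218): 111110101
Gen 6 (rule 146): 011100000
Gen 7 (rule 218): 111110000
Gen 8 (rule 146): 011101000
Gen 9 (rule 218): 111100100
Gen 10 (rule 146): 011011010
Gen 11 (rule 218): 111011001
Gen 12 (rule 146): 010000110
Gen 13 (rule 218): 101001111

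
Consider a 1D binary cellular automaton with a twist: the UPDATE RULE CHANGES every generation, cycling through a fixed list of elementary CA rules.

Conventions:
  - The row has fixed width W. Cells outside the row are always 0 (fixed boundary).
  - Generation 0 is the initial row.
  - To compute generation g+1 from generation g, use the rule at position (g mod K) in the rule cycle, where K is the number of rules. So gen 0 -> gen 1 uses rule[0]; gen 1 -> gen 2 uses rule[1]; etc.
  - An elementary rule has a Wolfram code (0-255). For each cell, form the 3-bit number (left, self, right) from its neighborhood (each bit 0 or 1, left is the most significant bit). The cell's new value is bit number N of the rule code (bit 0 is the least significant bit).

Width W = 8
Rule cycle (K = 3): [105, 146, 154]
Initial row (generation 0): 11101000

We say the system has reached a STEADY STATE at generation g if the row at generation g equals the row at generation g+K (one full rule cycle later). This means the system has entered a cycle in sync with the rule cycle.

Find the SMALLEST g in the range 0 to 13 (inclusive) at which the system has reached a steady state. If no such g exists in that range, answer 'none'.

Gen 0: 11101000
Gen 1 (rule 105): 10110011
Gen 2 (rule 146): 00001100
Gen 3 (rule 154): 00011010
Gen 4 (rule 105): 11011100
Gen 5 (rule 146): 00001010
Gen 6 (rule 154): 00010001
Gen 7 (rule 105): 11000100
Gen 8 (rule 146): 00101010
Gen 9 (rule 154): 01000001
Gen 10 (rule 105): 00011100
Gen 11 (rule 146): 00101010
Gen 12 (rule 154): 01000001
Gen 13 (rule 105): 00011100
Gen 14 (rule 146): 00101010
Gen 15 (rule 154): 01000001
Gen 16 (rule 105): 00011100

Answer: 8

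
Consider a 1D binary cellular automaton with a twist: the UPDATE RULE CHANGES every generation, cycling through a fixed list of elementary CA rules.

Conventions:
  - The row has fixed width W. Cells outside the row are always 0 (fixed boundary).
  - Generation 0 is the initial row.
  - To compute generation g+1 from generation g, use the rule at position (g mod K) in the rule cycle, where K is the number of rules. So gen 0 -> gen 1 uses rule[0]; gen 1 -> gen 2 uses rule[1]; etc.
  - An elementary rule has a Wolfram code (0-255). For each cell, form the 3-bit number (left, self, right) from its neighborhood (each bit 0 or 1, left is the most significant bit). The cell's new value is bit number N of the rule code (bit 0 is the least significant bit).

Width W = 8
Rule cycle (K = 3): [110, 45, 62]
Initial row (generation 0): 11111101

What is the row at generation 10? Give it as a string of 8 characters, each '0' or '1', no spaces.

Gen 0: 11111101
Gen 1 (rule 110): 10000111
Gen 2 (rule 45): 10110100
Gen 3 (rule 62): 11101110
Gen 4 (rule 110): 10111010
Gen 5 (rule 45): 11100110
Gen 6 (rule 62): 10011101
Gen 7 (rule 110): 10110111
Gen 8 (rule 45): 11101100
Gen 9 (rule 62): 10011010
Gen 10 (rule 110): 10111110

Answer: 10111110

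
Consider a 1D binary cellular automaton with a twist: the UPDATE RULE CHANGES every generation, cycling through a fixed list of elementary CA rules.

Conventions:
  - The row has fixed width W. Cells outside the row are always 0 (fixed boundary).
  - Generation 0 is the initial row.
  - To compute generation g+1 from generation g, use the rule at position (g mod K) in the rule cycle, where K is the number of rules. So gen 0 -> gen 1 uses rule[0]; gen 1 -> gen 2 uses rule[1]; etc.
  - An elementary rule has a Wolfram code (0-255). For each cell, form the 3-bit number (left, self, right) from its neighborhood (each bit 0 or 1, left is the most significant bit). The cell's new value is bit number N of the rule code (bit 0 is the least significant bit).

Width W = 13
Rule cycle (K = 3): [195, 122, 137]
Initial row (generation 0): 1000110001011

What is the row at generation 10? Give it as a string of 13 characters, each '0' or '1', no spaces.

Answer: 1011010010110

Derivation:
Gen 0: 1000110001011
Gen 1 (rule 195): 0011010110001
Gen 2 (rule 122): 0111101111010
Gen 3 (rule 137): 0111001110000
Gen 4 (rule 195): 1011010110111
Gen 5 (rule 122): 0111101111101
Gen 6 (rule 137): 0111001111000
Gen 7 (rule 195): 1011010111011
Gen 8 (rule 122): 0111101101111
Gen 9 (rule 137): 0111001001110
Gen 10 (rule 195): 1011010010110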